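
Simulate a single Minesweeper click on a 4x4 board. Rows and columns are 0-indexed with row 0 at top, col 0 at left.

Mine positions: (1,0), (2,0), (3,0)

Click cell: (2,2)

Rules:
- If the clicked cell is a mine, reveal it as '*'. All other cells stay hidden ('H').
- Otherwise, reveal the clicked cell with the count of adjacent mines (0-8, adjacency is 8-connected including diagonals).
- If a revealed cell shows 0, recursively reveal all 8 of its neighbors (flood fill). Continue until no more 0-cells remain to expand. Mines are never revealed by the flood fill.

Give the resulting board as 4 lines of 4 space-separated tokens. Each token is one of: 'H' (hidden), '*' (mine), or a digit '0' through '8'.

H 1 0 0
H 2 0 0
H 3 0 0
H 2 0 0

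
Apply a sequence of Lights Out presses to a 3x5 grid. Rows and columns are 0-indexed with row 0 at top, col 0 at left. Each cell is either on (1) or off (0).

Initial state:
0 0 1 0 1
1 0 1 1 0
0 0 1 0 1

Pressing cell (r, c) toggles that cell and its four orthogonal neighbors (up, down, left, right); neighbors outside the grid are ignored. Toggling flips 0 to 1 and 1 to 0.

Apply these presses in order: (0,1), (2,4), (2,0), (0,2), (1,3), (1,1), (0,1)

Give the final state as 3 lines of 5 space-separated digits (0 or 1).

After press 1 at (0,1):
1 1 0 0 1
1 1 1 1 0
0 0 1 0 1

After press 2 at (2,4):
1 1 0 0 1
1 1 1 1 1
0 0 1 1 0

After press 3 at (2,0):
1 1 0 0 1
0 1 1 1 1
1 1 1 1 0

After press 4 at (0,2):
1 0 1 1 1
0 1 0 1 1
1 1 1 1 0

After press 5 at (1,3):
1 0 1 0 1
0 1 1 0 0
1 1 1 0 0

After press 6 at (1,1):
1 1 1 0 1
1 0 0 0 0
1 0 1 0 0

After press 7 at (0,1):
0 0 0 0 1
1 1 0 0 0
1 0 1 0 0

Answer: 0 0 0 0 1
1 1 0 0 0
1 0 1 0 0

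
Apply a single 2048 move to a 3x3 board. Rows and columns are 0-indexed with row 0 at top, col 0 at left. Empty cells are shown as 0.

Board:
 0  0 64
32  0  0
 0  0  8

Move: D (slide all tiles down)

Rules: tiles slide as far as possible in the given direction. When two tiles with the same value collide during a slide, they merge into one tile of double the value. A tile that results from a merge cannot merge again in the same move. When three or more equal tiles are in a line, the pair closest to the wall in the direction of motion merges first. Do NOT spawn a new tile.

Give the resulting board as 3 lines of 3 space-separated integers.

Slide down:
col 0: [0, 32, 0] -> [0, 0, 32]
col 1: [0, 0, 0] -> [0, 0, 0]
col 2: [64, 0, 8] -> [0, 64, 8]

Answer:  0  0  0
 0  0 64
32  0  8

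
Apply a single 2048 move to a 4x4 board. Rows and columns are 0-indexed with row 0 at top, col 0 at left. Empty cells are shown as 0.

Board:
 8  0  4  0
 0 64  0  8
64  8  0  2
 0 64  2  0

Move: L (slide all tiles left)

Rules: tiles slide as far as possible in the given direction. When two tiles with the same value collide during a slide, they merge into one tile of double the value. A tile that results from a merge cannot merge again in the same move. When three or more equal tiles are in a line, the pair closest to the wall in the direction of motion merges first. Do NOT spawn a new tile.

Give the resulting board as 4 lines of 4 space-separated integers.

Slide left:
row 0: [8, 0, 4, 0] -> [8, 4, 0, 0]
row 1: [0, 64, 0, 8] -> [64, 8, 0, 0]
row 2: [64, 8, 0, 2] -> [64, 8, 2, 0]
row 3: [0, 64, 2, 0] -> [64, 2, 0, 0]

Answer:  8  4  0  0
64  8  0  0
64  8  2  0
64  2  0  0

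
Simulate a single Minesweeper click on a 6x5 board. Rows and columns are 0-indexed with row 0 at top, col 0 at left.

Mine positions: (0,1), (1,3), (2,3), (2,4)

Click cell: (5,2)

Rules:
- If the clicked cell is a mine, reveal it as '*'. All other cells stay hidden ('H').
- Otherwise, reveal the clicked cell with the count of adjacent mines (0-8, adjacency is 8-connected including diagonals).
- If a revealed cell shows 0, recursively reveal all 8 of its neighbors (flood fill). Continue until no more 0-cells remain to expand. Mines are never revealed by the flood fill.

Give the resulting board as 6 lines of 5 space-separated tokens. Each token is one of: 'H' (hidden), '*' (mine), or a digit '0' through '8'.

H H H H H
1 1 3 H H
0 0 2 H H
0 0 1 2 2
0 0 0 0 0
0 0 0 0 0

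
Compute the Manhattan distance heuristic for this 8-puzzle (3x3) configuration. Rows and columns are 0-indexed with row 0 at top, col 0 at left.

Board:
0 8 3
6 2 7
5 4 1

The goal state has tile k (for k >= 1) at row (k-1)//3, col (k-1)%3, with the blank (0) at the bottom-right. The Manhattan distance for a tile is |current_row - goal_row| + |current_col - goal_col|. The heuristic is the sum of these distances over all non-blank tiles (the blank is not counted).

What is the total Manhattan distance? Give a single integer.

Tile 8: (0,1)->(2,1) = 2
Tile 3: (0,2)->(0,2) = 0
Tile 6: (1,0)->(1,2) = 2
Tile 2: (1,1)->(0,1) = 1
Tile 7: (1,2)->(2,0) = 3
Tile 5: (2,0)->(1,1) = 2
Tile 4: (2,1)->(1,0) = 2
Tile 1: (2,2)->(0,0) = 4
Sum: 2 + 0 + 2 + 1 + 3 + 2 + 2 + 4 = 16

Answer: 16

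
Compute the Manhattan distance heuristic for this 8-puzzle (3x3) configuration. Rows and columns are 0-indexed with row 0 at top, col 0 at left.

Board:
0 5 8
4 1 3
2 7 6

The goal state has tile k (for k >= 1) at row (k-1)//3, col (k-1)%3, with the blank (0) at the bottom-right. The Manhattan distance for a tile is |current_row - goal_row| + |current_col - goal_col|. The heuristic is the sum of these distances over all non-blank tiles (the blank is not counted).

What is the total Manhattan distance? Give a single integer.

Tile 5: at (0,1), goal (1,1), distance |0-1|+|1-1| = 1
Tile 8: at (0,2), goal (2,1), distance |0-2|+|2-1| = 3
Tile 4: at (1,0), goal (1,0), distance |1-1|+|0-0| = 0
Tile 1: at (1,1), goal (0,0), distance |1-0|+|1-0| = 2
Tile 3: at (1,2), goal (0,2), distance |1-0|+|2-2| = 1
Tile 2: at (2,0), goal (0,1), distance |2-0|+|0-1| = 3
Tile 7: at (2,1), goal (2,0), distance |2-2|+|1-0| = 1
Tile 6: at (2,2), goal (1,2), distance |2-1|+|2-2| = 1
Sum: 1 + 3 + 0 + 2 + 1 + 3 + 1 + 1 = 12

Answer: 12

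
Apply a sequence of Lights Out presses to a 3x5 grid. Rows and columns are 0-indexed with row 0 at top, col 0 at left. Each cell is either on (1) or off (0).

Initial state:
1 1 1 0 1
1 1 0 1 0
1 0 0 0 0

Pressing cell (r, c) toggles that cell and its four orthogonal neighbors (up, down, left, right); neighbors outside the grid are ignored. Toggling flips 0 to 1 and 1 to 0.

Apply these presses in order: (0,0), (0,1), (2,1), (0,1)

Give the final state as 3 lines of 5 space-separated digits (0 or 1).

After press 1 at (0,0):
0 0 1 0 1
0 1 0 1 0
1 0 0 0 0

After press 2 at (0,1):
1 1 0 0 1
0 0 0 1 0
1 0 0 0 0

After press 3 at (2,1):
1 1 0 0 1
0 1 0 1 0
0 1 1 0 0

After press 4 at (0,1):
0 0 1 0 1
0 0 0 1 0
0 1 1 0 0

Answer: 0 0 1 0 1
0 0 0 1 0
0 1 1 0 0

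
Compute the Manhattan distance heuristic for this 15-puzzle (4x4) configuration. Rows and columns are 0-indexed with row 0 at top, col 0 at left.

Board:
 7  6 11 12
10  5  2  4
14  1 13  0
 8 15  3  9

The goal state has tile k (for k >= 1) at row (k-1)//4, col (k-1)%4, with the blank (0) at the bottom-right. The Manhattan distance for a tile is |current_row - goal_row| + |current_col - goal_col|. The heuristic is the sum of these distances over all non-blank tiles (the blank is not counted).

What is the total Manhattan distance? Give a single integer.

Tile 7: at (0,0), goal (1,2), distance |0-1|+|0-2| = 3
Tile 6: at (0,1), goal (1,1), distance |0-1|+|1-1| = 1
Tile 11: at (0,2), goal (2,2), distance |0-2|+|2-2| = 2
Tile 12: at (0,3), goal (2,3), distance |0-2|+|3-3| = 2
Tile 10: at (1,0), goal (2,1), distance |1-2|+|0-1| = 2
Tile 5: at (1,1), goal (1,0), distance |1-1|+|1-0| = 1
Tile 2: at (1,2), goal (0,1), distance |1-0|+|2-1| = 2
Tile 4: at (1,3), goal (0,3), distance |1-0|+|3-3| = 1
Tile 14: at (2,0), goal (3,1), distance |2-3|+|0-1| = 2
Tile 1: at (2,1), goal (0,0), distance |2-0|+|1-0| = 3
Tile 13: at (2,2), goal (3,0), distance |2-3|+|2-0| = 3
Tile 8: at (3,0), goal (1,3), distance |3-1|+|0-3| = 5
Tile 15: at (3,1), goal (3,2), distance |3-3|+|1-2| = 1
Tile 3: at (3,2), goal (0,2), distance |3-0|+|2-2| = 3
Tile 9: at (3,3), goal (2,0), distance |3-2|+|3-0| = 4
Sum: 3 + 1 + 2 + 2 + 2 + 1 + 2 + 1 + 2 + 3 + 3 + 5 + 1 + 3 + 4 = 35

Answer: 35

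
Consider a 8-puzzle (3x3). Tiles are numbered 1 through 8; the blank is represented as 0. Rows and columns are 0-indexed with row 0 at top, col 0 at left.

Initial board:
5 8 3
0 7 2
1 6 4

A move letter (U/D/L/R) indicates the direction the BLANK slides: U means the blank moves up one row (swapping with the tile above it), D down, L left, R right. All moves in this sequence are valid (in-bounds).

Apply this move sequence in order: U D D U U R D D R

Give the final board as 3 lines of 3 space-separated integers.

After move 1 (U):
0 8 3
5 7 2
1 6 4

After move 2 (D):
5 8 3
0 7 2
1 6 4

After move 3 (D):
5 8 3
1 7 2
0 6 4

After move 4 (U):
5 8 3
0 7 2
1 6 4

After move 5 (U):
0 8 3
5 7 2
1 6 4

After move 6 (R):
8 0 3
5 7 2
1 6 4

After move 7 (D):
8 7 3
5 0 2
1 6 4

After move 8 (D):
8 7 3
5 6 2
1 0 4

After move 9 (R):
8 7 3
5 6 2
1 4 0

Answer: 8 7 3
5 6 2
1 4 0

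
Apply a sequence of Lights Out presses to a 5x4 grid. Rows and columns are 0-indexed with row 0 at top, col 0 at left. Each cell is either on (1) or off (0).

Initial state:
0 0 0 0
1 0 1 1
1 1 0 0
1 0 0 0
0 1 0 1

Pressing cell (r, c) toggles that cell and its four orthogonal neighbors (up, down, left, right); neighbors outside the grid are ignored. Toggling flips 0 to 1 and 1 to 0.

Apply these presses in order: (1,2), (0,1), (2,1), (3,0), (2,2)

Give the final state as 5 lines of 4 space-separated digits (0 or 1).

After press 1 at (1,2):
0 0 1 0
1 1 0 0
1 1 1 0
1 0 0 0
0 1 0 1

After press 2 at (0,1):
1 1 0 0
1 0 0 0
1 1 1 0
1 0 0 0
0 1 0 1

After press 3 at (2,1):
1 1 0 0
1 1 0 0
0 0 0 0
1 1 0 0
0 1 0 1

After press 4 at (3,0):
1 1 0 0
1 1 0 0
1 0 0 0
0 0 0 0
1 1 0 1

After press 5 at (2,2):
1 1 0 0
1 1 1 0
1 1 1 1
0 0 1 0
1 1 0 1

Answer: 1 1 0 0
1 1 1 0
1 1 1 1
0 0 1 0
1 1 0 1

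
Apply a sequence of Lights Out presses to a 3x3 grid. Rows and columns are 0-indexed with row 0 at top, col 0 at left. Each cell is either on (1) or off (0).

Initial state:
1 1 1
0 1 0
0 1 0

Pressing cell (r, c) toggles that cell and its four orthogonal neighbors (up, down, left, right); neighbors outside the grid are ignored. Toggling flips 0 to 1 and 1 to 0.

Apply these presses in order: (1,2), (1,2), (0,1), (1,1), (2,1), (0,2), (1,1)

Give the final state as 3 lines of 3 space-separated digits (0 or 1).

Answer: 0 1 1
0 1 1
1 0 1

Derivation:
After press 1 at (1,2):
1 1 0
0 0 1
0 1 1

After press 2 at (1,2):
1 1 1
0 1 0
0 1 0

After press 3 at (0,1):
0 0 0
0 0 0
0 1 0

After press 4 at (1,1):
0 1 0
1 1 1
0 0 0

After press 5 at (2,1):
0 1 0
1 0 1
1 1 1

After press 6 at (0,2):
0 0 1
1 0 0
1 1 1

After press 7 at (1,1):
0 1 1
0 1 1
1 0 1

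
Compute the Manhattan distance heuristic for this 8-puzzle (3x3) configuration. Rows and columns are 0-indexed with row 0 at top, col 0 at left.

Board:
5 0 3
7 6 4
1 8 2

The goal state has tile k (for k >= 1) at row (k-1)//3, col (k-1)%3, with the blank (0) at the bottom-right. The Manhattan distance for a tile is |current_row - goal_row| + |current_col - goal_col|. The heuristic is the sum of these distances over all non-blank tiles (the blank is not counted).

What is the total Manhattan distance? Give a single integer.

Tile 5: at (0,0), goal (1,1), distance |0-1|+|0-1| = 2
Tile 3: at (0,2), goal (0,2), distance |0-0|+|2-2| = 0
Tile 7: at (1,0), goal (2,0), distance |1-2|+|0-0| = 1
Tile 6: at (1,1), goal (1,2), distance |1-1|+|1-2| = 1
Tile 4: at (1,2), goal (1,0), distance |1-1|+|2-0| = 2
Tile 1: at (2,0), goal (0,0), distance |2-0|+|0-0| = 2
Tile 8: at (2,1), goal (2,1), distance |2-2|+|1-1| = 0
Tile 2: at (2,2), goal (0,1), distance |2-0|+|2-1| = 3
Sum: 2 + 0 + 1 + 1 + 2 + 2 + 0 + 3 = 11

Answer: 11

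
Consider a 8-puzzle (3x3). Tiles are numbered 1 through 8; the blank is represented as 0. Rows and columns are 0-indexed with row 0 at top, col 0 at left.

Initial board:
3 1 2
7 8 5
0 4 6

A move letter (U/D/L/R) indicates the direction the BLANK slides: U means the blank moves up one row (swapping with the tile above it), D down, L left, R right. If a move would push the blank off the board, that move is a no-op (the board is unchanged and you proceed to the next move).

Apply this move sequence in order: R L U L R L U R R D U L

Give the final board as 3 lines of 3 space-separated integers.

Answer: 1 0 2
3 8 5
7 4 6

Derivation:
After move 1 (R):
3 1 2
7 8 5
4 0 6

After move 2 (L):
3 1 2
7 8 5
0 4 6

After move 3 (U):
3 1 2
0 8 5
7 4 6

After move 4 (L):
3 1 2
0 8 5
7 4 6

After move 5 (R):
3 1 2
8 0 5
7 4 6

After move 6 (L):
3 1 2
0 8 5
7 4 6

After move 7 (U):
0 1 2
3 8 5
7 4 6

After move 8 (R):
1 0 2
3 8 5
7 4 6

After move 9 (R):
1 2 0
3 8 5
7 4 6

After move 10 (D):
1 2 5
3 8 0
7 4 6

After move 11 (U):
1 2 0
3 8 5
7 4 6

After move 12 (L):
1 0 2
3 8 5
7 4 6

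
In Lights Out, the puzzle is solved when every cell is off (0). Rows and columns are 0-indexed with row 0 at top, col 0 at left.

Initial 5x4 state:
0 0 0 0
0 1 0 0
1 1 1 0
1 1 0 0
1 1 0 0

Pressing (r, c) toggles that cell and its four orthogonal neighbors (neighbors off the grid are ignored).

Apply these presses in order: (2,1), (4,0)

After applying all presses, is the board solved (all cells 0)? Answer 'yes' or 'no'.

Answer: yes

Derivation:
After press 1 at (2,1):
0 0 0 0
0 0 0 0
0 0 0 0
1 0 0 0
1 1 0 0

After press 2 at (4,0):
0 0 0 0
0 0 0 0
0 0 0 0
0 0 0 0
0 0 0 0

Lights still on: 0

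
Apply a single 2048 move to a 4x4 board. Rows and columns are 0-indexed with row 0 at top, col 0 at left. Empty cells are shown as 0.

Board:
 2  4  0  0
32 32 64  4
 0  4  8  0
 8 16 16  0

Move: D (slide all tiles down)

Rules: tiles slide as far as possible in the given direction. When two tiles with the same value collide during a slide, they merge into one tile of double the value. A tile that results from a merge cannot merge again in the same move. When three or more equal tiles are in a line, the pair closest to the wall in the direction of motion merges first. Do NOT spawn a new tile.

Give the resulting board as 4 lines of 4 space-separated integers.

Answer:  0  4  0  0
 2 32 64  0
32  4  8  0
 8 16 16  4

Derivation:
Slide down:
col 0: [2, 32, 0, 8] -> [0, 2, 32, 8]
col 1: [4, 32, 4, 16] -> [4, 32, 4, 16]
col 2: [0, 64, 8, 16] -> [0, 64, 8, 16]
col 3: [0, 4, 0, 0] -> [0, 0, 0, 4]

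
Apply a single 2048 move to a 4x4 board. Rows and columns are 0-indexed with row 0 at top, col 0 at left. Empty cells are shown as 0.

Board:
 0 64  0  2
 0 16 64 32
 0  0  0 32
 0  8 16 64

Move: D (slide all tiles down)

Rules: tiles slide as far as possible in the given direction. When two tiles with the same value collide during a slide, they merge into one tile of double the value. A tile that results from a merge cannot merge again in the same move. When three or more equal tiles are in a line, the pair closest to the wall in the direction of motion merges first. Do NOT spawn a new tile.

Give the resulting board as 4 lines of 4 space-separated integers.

Answer:  0  0  0  0
 0 64  0  2
 0 16 64 64
 0  8 16 64

Derivation:
Slide down:
col 0: [0, 0, 0, 0] -> [0, 0, 0, 0]
col 1: [64, 16, 0, 8] -> [0, 64, 16, 8]
col 2: [0, 64, 0, 16] -> [0, 0, 64, 16]
col 3: [2, 32, 32, 64] -> [0, 2, 64, 64]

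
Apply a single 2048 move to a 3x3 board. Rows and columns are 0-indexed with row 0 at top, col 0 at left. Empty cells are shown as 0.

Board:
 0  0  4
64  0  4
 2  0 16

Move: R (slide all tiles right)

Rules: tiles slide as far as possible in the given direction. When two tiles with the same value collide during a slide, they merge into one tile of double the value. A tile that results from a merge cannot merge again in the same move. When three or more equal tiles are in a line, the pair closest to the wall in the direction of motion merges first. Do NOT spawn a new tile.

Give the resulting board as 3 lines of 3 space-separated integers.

Answer:  0  0  4
 0 64  4
 0  2 16

Derivation:
Slide right:
row 0: [0, 0, 4] -> [0, 0, 4]
row 1: [64, 0, 4] -> [0, 64, 4]
row 2: [2, 0, 16] -> [0, 2, 16]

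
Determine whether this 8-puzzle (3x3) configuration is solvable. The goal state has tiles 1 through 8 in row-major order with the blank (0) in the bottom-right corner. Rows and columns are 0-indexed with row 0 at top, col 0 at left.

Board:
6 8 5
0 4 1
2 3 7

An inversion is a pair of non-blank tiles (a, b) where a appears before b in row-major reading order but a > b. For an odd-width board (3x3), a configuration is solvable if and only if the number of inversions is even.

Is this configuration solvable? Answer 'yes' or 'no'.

Answer: yes

Derivation:
Inversions (pairs i<j in row-major order where tile[i] > tile[j] > 0): 18
18 is even, so the puzzle is solvable.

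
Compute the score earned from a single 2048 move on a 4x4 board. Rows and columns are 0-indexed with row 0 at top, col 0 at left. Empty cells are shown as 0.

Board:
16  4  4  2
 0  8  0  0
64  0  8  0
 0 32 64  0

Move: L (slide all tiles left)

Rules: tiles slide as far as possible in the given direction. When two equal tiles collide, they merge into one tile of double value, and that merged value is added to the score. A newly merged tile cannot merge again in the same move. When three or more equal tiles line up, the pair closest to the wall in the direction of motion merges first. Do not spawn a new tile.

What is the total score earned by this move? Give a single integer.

Slide left:
row 0: [16, 4, 4, 2] -> [16, 8, 2, 0]  score +8 (running 8)
row 1: [0, 8, 0, 0] -> [8, 0, 0, 0]  score +0 (running 8)
row 2: [64, 0, 8, 0] -> [64, 8, 0, 0]  score +0 (running 8)
row 3: [0, 32, 64, 0] -> [32, 64, 0, 0]  score +0 (running 8)
Board after move:
16  8  2  0
 8  0  0  0
64  8  0  0
32 64  0  0

Answer: 8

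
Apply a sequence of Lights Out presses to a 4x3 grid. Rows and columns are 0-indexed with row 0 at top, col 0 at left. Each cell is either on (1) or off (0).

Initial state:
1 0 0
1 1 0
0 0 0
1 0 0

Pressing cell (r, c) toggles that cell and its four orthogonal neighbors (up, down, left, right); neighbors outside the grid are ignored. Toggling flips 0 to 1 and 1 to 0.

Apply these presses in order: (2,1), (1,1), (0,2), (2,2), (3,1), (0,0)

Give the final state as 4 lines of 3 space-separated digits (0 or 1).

After press 1 at (2,1):
1 0 0
1 0 0
1 1 1
1 1 0

After press 2 at (1,1):
1 1 0
0 1 1
1 0 1
1 1 0

After press 3 at (0,2):
1 0 1
0 1 0
1 0 1
1 1 0

After press 4 at (2,2):
1 0 1
0 1 1
1 1 0
1 1 1

After press 5 at (3,1):
1 0 1
0 1 1
1 0 0
0 0 0

After press 6 at (0,0):
0 1 1
1 1 1
1 0 0
0 0 0

Answer: 0 1 1
1 1 1
1 0 0
0 0 0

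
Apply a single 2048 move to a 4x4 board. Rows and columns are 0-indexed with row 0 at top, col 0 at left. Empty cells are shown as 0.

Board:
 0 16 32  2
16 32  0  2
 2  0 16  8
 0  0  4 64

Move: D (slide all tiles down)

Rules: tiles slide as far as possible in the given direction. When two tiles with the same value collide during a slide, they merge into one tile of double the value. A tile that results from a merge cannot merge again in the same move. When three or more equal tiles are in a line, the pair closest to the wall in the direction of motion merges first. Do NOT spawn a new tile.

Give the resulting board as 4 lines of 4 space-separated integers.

Slide down:
col 0: [0, 16, 2, 0] -> [0, 0, 16, 2]
col 1: [16, 32, 0, 0] -> [0, 0, 16, 32]
col 2: [32, 0, 16, 4] -> [0, 32, 16, 4]
col 3: [2, 2, 8, 64] -> [0, 4, 8, 64]

Answer:  0  0  0  0
 0  0 32  4
16 16 16  8
 2 32  4 64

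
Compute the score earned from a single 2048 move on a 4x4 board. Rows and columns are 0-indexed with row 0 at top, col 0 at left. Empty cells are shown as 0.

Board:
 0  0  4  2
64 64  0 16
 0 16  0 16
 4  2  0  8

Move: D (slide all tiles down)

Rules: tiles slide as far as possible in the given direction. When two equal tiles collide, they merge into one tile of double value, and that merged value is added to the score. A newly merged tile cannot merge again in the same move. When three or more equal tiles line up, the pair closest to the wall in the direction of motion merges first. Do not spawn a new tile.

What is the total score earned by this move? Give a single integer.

Slide down:
col 0: [0, 64, 0, 4] -> [0, 0, 64, 4]  score +0 (running 0)
col 1: [0, 64, 16, 2] -> [0, 64, 16, 2]  score +0 (running 0)
col 2: [4, 0, 0, 0] -> [0, 0, 0, 4]  score +0 (running 0)
col 3: [2, 16, 16, 8] -> [0, 2, 32, 8]  score +32 (running 32)
Board after move:
 0  0  0  0
 0 64  0  2
64 16  0 32
 4  2  4  8

Answer: 32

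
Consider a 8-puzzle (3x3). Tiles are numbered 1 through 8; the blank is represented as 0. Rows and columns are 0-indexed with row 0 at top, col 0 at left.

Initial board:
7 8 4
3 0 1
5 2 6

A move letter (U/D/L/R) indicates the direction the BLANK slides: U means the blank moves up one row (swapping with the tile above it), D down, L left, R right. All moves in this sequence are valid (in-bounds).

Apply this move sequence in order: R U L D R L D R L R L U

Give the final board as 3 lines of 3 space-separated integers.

After move 1 (R):
7 8 4
3 1 0
5 2 6

After move 2 (U):
7 8 0
3 1 4
5 2 6

After move 3 (L):
7 0 8
3 1 4
5 2 6

After move 4 (D):
7 1 8
3 0 4
5 2 6

After move 5 (R):
7 1 8
3 4 0
5 2 6

After move 6 (L):
7 1 8
3 0 4
5 2 6

After move 7 (D):
7 1 8
3 2 4
5 0 6

After move 8 (R):
7 1 8
3 2 4
5 6 0

After move 9 (L):
7 1 8
3 2 4
5 0 6

After move 10 (R):
7 1 8
3 2 4
5 6 0

After move 11 (L):
7 1 8
3 2 4
5 0 6

After move 12 (U):
7 1 8
3 0 4
5 2 6

Answer: 7 1 8
3 0 4
5 2 6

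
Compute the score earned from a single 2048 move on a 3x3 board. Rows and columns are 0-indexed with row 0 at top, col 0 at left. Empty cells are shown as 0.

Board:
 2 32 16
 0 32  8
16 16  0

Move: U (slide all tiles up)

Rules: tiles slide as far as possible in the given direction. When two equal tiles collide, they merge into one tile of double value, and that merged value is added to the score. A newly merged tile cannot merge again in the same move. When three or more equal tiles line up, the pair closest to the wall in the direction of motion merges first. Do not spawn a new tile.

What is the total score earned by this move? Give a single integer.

Answer: 64

Derivation:
Slide up:
col 0: [2, 0, 16] -> [2, 16, 0]  score +0 (running 0)
col 1: [32, 32, 16] -> [64, 16, 0]  score +64 (running 64)
col 2: [16, 8, 0] -> [16, 8, 0]  score +0 (running 64)
Board after move:
 2 64 16
16 16  8
 0  0  0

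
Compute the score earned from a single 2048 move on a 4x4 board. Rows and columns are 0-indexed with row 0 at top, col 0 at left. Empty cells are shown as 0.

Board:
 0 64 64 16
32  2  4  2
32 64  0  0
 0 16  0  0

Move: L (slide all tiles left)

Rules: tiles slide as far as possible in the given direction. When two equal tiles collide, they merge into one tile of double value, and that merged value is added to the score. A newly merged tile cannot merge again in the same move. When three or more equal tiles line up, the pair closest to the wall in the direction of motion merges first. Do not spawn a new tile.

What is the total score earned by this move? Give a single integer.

Answer: 128

Derivation:
Slide left:
row 0: [0, 64, 64, 16] -> [128, 16, 0, 0]  score +128 (running 128)
row 1: [32, 2, 4, 2] -> [32, 2, 4, 2]  score +0 (running 128)
row 2: [32, 64, 0, 0] -> [32, 64, 0, 0]  score +0 (running 128)
row 3: [0, 16, 0, 0] -> [16, 0, 0, 0]  score +0 (running 128)
Board after move:
128  16   0   0
 32   2   4   2
 32  64   0   0
 16   0   0   0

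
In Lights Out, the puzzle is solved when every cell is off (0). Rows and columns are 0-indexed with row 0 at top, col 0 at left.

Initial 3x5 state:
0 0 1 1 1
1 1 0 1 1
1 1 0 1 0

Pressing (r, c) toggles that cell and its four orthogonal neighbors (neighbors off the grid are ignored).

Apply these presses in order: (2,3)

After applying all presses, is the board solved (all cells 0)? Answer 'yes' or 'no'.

After press 1 at (2,3):
0 0 1 1 1
1 1 0 0 1
1 1 1 0 1

Lights still on: 10

Answer: no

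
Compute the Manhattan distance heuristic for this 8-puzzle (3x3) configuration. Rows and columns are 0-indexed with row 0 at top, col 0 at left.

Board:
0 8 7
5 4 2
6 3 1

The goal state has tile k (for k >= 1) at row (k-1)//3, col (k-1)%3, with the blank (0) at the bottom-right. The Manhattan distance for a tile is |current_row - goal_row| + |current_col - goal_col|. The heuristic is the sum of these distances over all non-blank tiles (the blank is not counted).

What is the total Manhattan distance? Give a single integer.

Answer: 20

Derivation:
Tile 8: at (0,1), goal (2,1), distance |0-2|+|1-1| = 2
Tile 7: at (0,2), goal (2,0), distance |0-2|+|2-0| = 4
Tile 5: at (1,0), goal (1,1), distance |1-1|+|0-1| = 1
Tile 4: at (1,1), goal (1,0), distance |1-1|+|1-0| = 1
Tile 2: at (1,2), goal (0,1), distance |1-0|+|2-1| = 2
Tile 6: at (2,0), goal (1,2), distance |2-1|+|0-2| = 3
Tile 3: at (2,1), goal (0,2), distance |2-0|+|1-2| = 3
Tile 1: at (2,2), goal (0,0), distance |2-0|+|2-0| = 4
Sum: 2 + 4 + 1 + 1 + 2 + 3 + 3 + 4 = 20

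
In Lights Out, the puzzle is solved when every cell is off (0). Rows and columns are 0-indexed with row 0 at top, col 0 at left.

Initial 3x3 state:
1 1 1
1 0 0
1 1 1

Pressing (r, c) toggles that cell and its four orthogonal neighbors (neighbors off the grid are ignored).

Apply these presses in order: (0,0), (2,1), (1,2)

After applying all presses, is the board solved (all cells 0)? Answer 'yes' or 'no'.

After press 1 at (0,0):
0 0 1
0 0 0
1 1 1

After press 2 at (2,1):
0 0 1
0 1 0
0 0 0

After press 3 at (1,2):
0 0 0
0 0 1
0 0 1

Lights still on: 2

Answer: no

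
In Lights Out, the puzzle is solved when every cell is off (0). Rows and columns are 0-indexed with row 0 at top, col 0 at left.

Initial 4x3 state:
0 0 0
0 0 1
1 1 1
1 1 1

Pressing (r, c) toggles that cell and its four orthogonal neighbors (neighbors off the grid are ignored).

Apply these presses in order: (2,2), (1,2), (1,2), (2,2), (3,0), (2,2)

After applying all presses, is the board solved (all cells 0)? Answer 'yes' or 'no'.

After press 1 at (2,2):
0 0 0
0 0 0
1 0 0
1 1 0

After press 2 at (1,2):
0 0 1
0 1 1
1 0 1
1 1 0

After press 3 at (1,2):
0 0 0
0 0 0
1 0 0
1 1 0

After press 4 at (2,2):
0 0 0
0 0 1
1 1 1
1 1 1

After press 5 at (3,0):
0 0 0
0 0 1
0 1 1
0 0 1

After press 6 at (2,2):
0 0 0
0 0 0
0 0 0
0 0 0

Lights still on: 0

Answer: yes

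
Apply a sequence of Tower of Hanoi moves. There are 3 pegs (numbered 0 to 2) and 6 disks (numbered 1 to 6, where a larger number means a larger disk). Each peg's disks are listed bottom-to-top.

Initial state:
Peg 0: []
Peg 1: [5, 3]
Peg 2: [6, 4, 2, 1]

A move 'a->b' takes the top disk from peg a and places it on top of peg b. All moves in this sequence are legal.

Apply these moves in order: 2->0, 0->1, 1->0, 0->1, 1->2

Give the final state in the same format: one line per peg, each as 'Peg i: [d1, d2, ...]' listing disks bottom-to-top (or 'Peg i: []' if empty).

Answer: Peg 0: []
Peg 1: [5, 3]
Peg 2: [6, 4, 2, 1]

Derivation:
After move 1 (2->0):
Peg 0: [1]
Peg 1: [5, 3]
Peg 2: [6, 4, 2]

After move 2 (0->1):
Peg 0: []
Peg 1: [5, 3, 1]
Peg 2: [6, 4, 2]

After move 3 (1->0):
Peg 0: [1]
Peg 1: [5, 3]
Peg 2: [6, 4, 2]

After move 4 (0->1):
Peg 0: []
Peg 1: [5, 3, 1]
Peg 2: [6, 4, 2]

After move 5 (1->2):
Peg 0: []
Peg 1: [5, 3]
Peg 2: [6, 4, 2, 1]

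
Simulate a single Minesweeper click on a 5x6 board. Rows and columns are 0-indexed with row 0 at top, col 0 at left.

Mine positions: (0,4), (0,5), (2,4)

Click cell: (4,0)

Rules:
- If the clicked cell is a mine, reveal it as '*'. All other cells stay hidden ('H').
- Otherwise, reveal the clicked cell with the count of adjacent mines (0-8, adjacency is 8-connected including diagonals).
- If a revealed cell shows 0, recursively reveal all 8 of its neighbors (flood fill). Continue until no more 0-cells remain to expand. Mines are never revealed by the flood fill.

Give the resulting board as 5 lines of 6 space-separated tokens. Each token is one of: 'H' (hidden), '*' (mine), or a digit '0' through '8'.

0 0 0 1 H H
0 0 0 2 H H
0 0 0 1 H H
0 0 0 1 1 1
0 0 0 0 0 0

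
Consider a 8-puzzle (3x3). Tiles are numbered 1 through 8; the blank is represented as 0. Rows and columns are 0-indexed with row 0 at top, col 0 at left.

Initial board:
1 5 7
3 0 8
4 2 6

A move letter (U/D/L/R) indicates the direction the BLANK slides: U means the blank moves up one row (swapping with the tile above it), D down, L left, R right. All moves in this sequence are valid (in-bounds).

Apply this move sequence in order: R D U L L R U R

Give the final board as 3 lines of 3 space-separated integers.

After move 1 (R):
1 5 7
3 8 0
4 2 6

After move 2 (D):
1 5 7
3 8 6
4 2 0

After move 3 (U):
1 5 7
3 8 0
4 2 6

After move 4 (L):
1 5 7
3 0 8
4 2 6

After move 5 (L):
1 5 7
0 3 8
4 2 6

After move 6 (R):
1 5 7
3 0 8
4 2 6

After move 7 (U):
1 0 7
3 5 8
4 2 6

After move 8 (R):
1 7 0
3 5 8
4 2 6

Answer: 1 7 0
3 5 8
4 2 6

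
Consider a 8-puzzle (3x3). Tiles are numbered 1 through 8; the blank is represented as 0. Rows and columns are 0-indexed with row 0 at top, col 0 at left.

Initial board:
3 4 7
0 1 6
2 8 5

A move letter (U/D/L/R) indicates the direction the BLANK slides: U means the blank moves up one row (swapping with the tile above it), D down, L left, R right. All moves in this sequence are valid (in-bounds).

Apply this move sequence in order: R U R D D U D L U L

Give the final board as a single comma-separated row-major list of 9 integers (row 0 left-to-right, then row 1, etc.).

Answer: 3, 7, 6, 0, 1, 5, 2, 4, 8

Derivation:
After move 1 (R):
3 4 7
1 0 6
2 8 5

After move 2 (U):
3 0 7
1 4 6
2 8 5

After move 3 (R):
3 7 0
1 4 6
2 8 5

After move 4 (D):
3 7 6
1 4 0
2 8 5

After move 5 (D):
3 7 6
1 4 5
2 8 0

After move 6 (U):
3 7 6
1 4 0
2 8 5

After move 7 (D):
3 7 6
1 4 5
2 8 0

After move 8 (L):
3 7 6
1 4 5
2 0 8

After move 9 (U):
3 7 6
1 0 5
2 4 8

After move 10 (L):
3 7 6
0 1 5
2 4 8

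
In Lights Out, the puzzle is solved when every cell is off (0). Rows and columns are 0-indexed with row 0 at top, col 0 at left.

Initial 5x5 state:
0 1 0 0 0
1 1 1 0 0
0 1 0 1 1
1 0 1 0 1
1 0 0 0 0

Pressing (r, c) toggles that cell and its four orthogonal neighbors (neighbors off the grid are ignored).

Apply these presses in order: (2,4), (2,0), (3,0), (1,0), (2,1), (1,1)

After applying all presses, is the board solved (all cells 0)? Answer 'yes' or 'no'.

After press 1 at (2,4):
0 1 0 0 0
1 1 1 0 1
0 1 0 0 0
1 0 1 0 0
1 0 0 0 0

After press 2 at (2,0):
0 1 0 0 0
0 1 1 0 1
1 0 0 0 0
0 0 1 0 0
1 0 0 0 0

After press 3 at (3,0):
0 1 0 0 0
0 1 1 0 1
0 0 0 0 0
1 1 1 0 0
0 0 0 0 0

After press 4 at (1,0):
1 1 0 0 0
1 0 1 0 1
1 0 0 0 0
1 1 1 0 0
0 0 0 0 0

After press 5 at (2,1):
1 1 0 0 0
1 1 1 0 1
0 1 1 0 0
1 0 1 0 0
0 0 0 0 0

After press 6 at (1,1):
1 0 0 0 0
0 0 0 0 1
0 0 1 0 0
1 0 1 0 0
0 0 0 0 0

Lights still on: 5

Answer: no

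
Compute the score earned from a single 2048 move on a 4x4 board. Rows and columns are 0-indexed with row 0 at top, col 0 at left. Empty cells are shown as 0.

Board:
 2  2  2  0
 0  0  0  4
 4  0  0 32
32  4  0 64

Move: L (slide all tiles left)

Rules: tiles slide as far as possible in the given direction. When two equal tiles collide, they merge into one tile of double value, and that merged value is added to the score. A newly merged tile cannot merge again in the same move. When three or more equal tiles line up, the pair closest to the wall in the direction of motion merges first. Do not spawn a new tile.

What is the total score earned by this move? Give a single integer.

Slide left:
row 0: [2, 2, 2, 0] -> [4, 2, 0, 0]  score +4 (running 4)
row 1: [0, 0, 0, 4] -> [4, 0, 0, 0]  score +0 (running 4)
row 2: [4, 0, 0, 32] -> [4, 32, 0, 0]  score +0 (running 4)
row 3: [32, 4, 0, 64] -> [32, 4, 64, 0]  score +0 (running 4)
Board after move:
 4  2  0  0
 4  0  0  0
 4 32  0  0
32  4 64  0

Answer: 4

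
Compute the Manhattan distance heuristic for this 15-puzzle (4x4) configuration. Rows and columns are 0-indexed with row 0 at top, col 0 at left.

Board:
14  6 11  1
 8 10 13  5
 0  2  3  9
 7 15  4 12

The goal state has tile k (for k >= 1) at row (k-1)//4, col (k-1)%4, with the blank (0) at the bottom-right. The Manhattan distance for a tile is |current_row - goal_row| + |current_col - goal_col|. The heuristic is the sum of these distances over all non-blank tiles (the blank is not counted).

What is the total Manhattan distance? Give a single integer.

Tile 14: (0,0)->(3,1) = 4
Tile 6: (0,1)->(1,1) = 1
Tile 11: (0,2)->(2,2) = 2
Tile 1: (0,3)->(0,0) = 3
Tile 8: (1,0)->(1,3) = 3
Tile 10: (1,1)->(2,1) = 1
Tile 13: (1,2)->(3,0) = 4
Tile 5: (1,3)->(1,0) = 3
Tile 2: (2,1)->(0,1) = 2
Tile 3: (2,2)->(0,2) = 2
Tile 9: (2,3)->(2,0) = 3
Tile 7: (3,0)->(1,2) = 4
Tile 15: (3,1)->(3,2) = 1
Tile 4: (3,2)->(0,3) = 4
Tile 12: (3,3)->(2,3) = 1
Sum: 4 + 1 + 2 + 3 + 3 + 1 + 4 + 3 + 2 + 2 + 3 + 4 + 1 + 4 + 1 = 38

Answer: 38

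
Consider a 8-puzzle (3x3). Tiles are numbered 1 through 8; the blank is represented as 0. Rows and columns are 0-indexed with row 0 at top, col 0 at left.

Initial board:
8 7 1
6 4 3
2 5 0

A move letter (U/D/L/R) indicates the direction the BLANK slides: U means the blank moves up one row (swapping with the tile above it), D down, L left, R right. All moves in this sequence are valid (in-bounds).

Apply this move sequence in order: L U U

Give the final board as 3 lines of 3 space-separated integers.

After move 1 (L):
8 7 1
6 4 3
2 0 5

After move 2 (U):
8 7 1
6 0 3
2 4 5

After move 3 (U):
8 0 1
6 7 3
2 4 5

Answer: 8 0 1
6 7 3
2 4 5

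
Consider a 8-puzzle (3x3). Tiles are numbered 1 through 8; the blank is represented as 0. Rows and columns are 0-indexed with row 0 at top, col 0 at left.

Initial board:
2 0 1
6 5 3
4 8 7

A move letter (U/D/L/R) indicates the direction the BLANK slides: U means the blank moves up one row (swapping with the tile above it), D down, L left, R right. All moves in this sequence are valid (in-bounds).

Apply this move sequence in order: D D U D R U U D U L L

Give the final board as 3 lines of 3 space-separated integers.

Answer: 0 2 5
6 8 1
4 7 3

Derivation:
After move 1 (D):
2 5 1
6 0 3
4 8 7

After move 2 (D):
2 5 1
6 8 3
4 0 7

After move 3 (U):
2 5 1
6 0 3
4 8 7

After move 4 (D):
2 5 1
6 8 3
4 0 7

After move 5 (R):
2 5 1
6 8 3
4 7 0

After move 6 (U):
2 5 1
6 8 0
4 7 3

After move 7 (U):
2 5 0
6 8 1
4 7 3

After move 8 (D):
2 5 1
6 8 0
4 7 3

After move 9 (U):
2 5 0
6 8 1
4 7 3

After move 10 (L):
2 0 5
6 8 1
4 7 3

After move 11 (L):
0 2 5
6 8 1
4 7 3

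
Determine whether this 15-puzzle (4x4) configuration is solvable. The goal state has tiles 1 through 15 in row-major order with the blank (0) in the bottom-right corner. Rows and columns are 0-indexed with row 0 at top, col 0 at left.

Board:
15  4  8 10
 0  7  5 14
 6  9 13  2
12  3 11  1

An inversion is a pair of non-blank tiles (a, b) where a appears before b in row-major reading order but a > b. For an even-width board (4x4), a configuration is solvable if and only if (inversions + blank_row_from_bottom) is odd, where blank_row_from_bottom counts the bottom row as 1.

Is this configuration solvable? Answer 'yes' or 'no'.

Answer: no

Derivation:
Inversions: 63
Blank is in row 1 (0-indexed from top), which is row 3 counting from the bottom (bottom = 1).
63 + 3 = 66, which is even, so the puzzle is not solvable.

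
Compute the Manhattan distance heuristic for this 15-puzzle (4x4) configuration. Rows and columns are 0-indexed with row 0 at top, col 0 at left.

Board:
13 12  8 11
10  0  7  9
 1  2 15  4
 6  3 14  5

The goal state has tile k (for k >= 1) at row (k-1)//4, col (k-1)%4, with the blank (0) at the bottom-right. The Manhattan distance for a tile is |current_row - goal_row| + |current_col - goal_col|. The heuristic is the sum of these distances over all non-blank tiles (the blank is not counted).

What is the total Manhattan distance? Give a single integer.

Answer: 38

Derivation:
Tile 13: (0,0)->(3,0) = 3
Tile 12: (0,1)->(2,3) = 4
Tile 8: (0,2)->(1,3) = 2
Tile 11: (0,3)->(2,2) = 3
Tile 10: (1,0)->(2,1) = 2
Tile 7: (1,2)->(1,2) = 0
Tile 9: (1,3)->(2,0) = 4
Tile 1: (2,0)->(0,0) = 2
Tile 2: (2,1)->(0,1) = 2
Tile 15: (2,2)->(3,2) = 1
Tile 4: (2,3)->(0,3) = 2
Tile 6: (3,0)->(1,1) = 3
Tile 3: (3,1)->(0,2) = 4
Tile 14: (3,2)->(3,1) = 1
Tile 5: (3,3)->(1,0) = 5
Sum: 3 + 4 + 2 + 3 + 2 + 0 + 4 + 2 + 2 + 1 + 2 + 3 + 4 + 1 + 5 = 38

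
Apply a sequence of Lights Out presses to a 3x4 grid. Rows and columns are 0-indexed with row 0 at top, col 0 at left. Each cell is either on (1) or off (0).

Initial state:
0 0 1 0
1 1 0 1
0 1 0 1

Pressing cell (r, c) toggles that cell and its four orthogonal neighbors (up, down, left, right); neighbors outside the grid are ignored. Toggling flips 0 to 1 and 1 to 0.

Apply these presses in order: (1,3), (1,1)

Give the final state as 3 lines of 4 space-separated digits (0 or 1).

Answer: 0 1 1 1
0 0 0 0
0 0 0 0

Derivation:
After press 1 at (1,3):
0 0 1 1
1 1 1 0
0 1 0 0

After press 2 at (1,1):
0 1 1 1
0 0 0 0
0 0 0 0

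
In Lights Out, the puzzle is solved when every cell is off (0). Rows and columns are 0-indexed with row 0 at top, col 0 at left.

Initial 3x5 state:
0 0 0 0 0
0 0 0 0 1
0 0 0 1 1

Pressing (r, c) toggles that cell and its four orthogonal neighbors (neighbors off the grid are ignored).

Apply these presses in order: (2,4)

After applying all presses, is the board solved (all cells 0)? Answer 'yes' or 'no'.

Answer: yes

Derivation:
After press 1 at (2,4):
0 0 0 0 0
0 0 0 0 0
0 0 0 0 0

Lights still on: 0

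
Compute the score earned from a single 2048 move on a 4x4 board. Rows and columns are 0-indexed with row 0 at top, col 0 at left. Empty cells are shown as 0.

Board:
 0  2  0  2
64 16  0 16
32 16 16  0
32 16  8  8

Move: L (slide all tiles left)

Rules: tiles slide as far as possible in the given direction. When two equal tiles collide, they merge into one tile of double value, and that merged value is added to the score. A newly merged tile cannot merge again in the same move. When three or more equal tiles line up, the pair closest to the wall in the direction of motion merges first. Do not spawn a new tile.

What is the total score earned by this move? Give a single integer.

Answer: 84

Derivation:
Slide left:
row 0: [0, 2, 0, 2] -> [4, 0, 0, 0]  score +4 (running 4)
row 1: [64, 16, 0, 16] -> [64, 32, 0, 0]  score +32 (running 36)
row 2: [32, 16, 16, 0] -> [32, 32, 0, 0]  score +32 (running 68)
row 3: [32, 16, 8, 8] -> [32, 16, 16, 0]  score +16 (running 84)
Board after move:
 4  0  0  0
64 32  0  0
32 32  0  0
32 16 16  0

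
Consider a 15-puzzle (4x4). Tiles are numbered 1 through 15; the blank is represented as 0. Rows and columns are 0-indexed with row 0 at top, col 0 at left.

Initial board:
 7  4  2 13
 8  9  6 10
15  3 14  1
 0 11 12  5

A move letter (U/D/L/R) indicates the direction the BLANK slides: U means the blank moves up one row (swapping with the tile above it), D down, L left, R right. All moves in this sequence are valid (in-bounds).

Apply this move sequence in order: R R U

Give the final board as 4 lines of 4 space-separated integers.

After move 1 (R):
 7  4  2 13
 8  9  6 10
15  3 14  1
11  0 12  5

After move 2 (R):
 7  4  2 13
 8  9  6 10
15  3 14  1
11 12  0  5

After move 3 (U):
 7  4  2 13
 8  9  6 10
15  3  0  1
11 12 14  5

Answer:  7  4  2 13
 8  9  6 10
15  3  0  1
11 12 14  5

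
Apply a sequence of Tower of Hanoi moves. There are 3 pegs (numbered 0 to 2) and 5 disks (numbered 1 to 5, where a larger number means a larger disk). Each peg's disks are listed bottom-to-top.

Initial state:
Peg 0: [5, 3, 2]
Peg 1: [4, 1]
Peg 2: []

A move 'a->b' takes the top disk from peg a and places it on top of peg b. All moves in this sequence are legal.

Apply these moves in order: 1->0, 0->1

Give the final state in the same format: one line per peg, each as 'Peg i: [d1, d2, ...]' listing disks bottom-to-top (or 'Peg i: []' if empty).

After move 1 (1->0):
Peg 0: [5, 3, 2, 1]
Peg 1: [4]
Peg 2: []

After move 2 (0->1):
Peg 0: [5, 3, 2]
Peg 1: [4, 1]
Peg 2: []

Answer: Peg 0: [5, 3, 2]
Peg 1: [4, 1]
Peg 2: []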